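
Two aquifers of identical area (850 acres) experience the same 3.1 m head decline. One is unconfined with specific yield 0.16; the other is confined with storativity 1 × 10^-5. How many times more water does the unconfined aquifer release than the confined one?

A = 850 acres = 3.44 × 10^6 m²
Unconfined: ΔV_u = Sy × A × Δh = 0.16 × 3.44 × 10^6 × 3.1 = 1.706 × 10^6 m³
Confined: ΔV_c = S × A × Δh = 1 × 10^-5 × 3.44 × 10^6 × 3.1 = 106.6 m³
Ratio = ΔV_u / ΔV_c = Sy / S = 0.16 / 1 × 10^-5 = 16000

ΔV_u / ΔV_c ≈ 16000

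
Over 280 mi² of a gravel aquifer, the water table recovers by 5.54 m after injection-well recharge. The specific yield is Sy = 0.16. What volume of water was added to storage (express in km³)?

ΔV ≈ 0.643 km³

A = 280 mi² = 7.252 × 10^8 m²
ΔV = Sy × A × Δh = 0.16 × 7.252 × 10^8 m² × 5.54 m = 6.428 × 10^8 m³
ΔV = 6.428 × 10^8 m³ = 0.6428 km³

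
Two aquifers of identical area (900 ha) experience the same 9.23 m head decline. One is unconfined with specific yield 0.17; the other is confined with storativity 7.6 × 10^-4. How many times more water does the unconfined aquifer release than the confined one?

ΔV_u / ΔV_c ≈ 224

A = 900 ha = 9 × 10^6 m²
Unconfined: ΔV_u = Sy × A × Δh = 0.17 × 9 × 10^6 × 9.23 = 1.412 × 10^7 m³
Confined: ΔV_c = S × A × Δh = 7.6 × 10^-4 × 9 × 10^6 × 9.23 = 63130 m³
Ratio = ΔV_u / ΔV_c = Sy / S = 0.17 / 7.6 × 10^-4 = 223.7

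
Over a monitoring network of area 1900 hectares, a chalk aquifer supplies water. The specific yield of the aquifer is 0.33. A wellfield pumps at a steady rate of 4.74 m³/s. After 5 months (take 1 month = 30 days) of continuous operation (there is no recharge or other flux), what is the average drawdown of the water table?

Δh ≈ 9.8 m

A = 1900 hectares = 1.9 × 10^7 m²
Q = 4.74 m³/s = 4.095 × 10^5 m³/d
t = 5 months = 150 d
ΔV = Q × t = 4.095 × 10^5 m³/d × 150 d = 6.143 × 10^7 m³
Δh = ΔV / (Sy × A) = 6.143 × 10^7 / (0.33 × 1.9 × 10^7) = 9.798 m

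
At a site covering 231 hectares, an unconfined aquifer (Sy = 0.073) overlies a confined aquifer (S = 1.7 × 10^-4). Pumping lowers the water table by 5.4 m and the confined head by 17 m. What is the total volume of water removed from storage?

ΔV ≈ 9.17 × 10^5 m³

A = 231 hectares = 2.31 × 10^6 m²
Unconfined: ΔV_u = Sy × A × Δh_u = 0.073 × 2.31 × 10^6 × 5.4 = 9.106 × 10^5 m³
Confined: ΔV_c = S × A × Δh_c = 1.7 × 10^-4 × 2.31 × 10^6 × 17 = 6676 m³
Total ΔV = 9.106 × 10^5 + 6676 = 9.173 × 10^5 m³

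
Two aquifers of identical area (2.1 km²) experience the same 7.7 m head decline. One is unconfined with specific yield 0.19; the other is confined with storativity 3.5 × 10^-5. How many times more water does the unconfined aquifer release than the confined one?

A = 2.1 km² = 2.1 × 10^6 m²
Unconfined: ΔV_u = Sy × A × Δh = 0.19 × 2.1 × 10^6 × 7.7 = 3.072 × 10^6 m³
Confined: ΔV_c = S × A × Δh = 3.5 × 10^-5 × 2.1 × 10^6 × 7.7 = 566 m³
Ratio = ΔV_u / ΔV_c = Sy / S = 0.19 / 3.5 × 10^-5 = 5429

ΔV_u / ΔV_c ≈ 5430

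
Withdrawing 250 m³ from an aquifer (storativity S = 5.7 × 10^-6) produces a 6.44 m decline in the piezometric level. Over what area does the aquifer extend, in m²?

A ≈ 6.81 × 10^6 m²

A = ΔV / (S × Δh) = 250 / (5.7 × 10^-6 × 6.44) = 6.811 × 10^6 m²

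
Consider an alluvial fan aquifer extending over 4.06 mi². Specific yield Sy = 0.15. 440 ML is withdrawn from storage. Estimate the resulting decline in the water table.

A = 4.06 mi² = 1.052 × 10^7 m²
ΔV = 440 ML = 4.4 × 10^5 m³
Δh = ΔV / (Sy × A) = 4.4 × 10^5 m³ / (0.15 × 1.052 × 10^7 m²) = 0.279 m

Δh ≈ 0.279 m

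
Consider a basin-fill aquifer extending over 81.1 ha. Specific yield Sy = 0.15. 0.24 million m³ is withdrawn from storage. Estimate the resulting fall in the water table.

A = 81.1 ha = 8.11 × 10^5 m²
ΔV = 0.24 million m³ = 2.4 × 10^5 m³
Δh = ΔV / (Sy × A) = 2.4 × 10^5 m³ / (0.15 × 8.11 × 10^5 m²) = 1.973 m

Δh ≈ 1.97 m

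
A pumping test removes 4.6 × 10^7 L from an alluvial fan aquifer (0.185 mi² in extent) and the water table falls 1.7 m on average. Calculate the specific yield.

Sy ≈ 0.056

A = 0.185 mi² = 4.791 × 10^5 m²
ΔV = 4.6 × 10^7 L = 46000 m³
Sy = ΔV / (A × Δh) = 46000 m³ / (4.791 × 10^5 m² × 1.7 m) = 0.05647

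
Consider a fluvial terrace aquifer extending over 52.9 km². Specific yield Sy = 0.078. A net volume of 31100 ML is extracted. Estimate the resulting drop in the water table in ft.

Δh ≈ 24.7 ft

A = 52.9 km² = 5.29 × 10^7 m²
ΔV = 31100 ML = 3.11 × 10^7 m³
Δh = ΔV / (Sy × A) = 3.11 × 10^7 m³ / (0.078 × 5.29 × 10^7 m²) = 7.537 m
Δh = 7.537 m = 24.73 ft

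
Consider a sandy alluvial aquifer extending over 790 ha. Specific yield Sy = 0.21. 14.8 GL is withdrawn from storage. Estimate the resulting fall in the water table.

Δh ≈ 8.92 m

A = 790 ha = 7.9 × 10^6 m²
ΔV = 14.8 GL = 1.48 × 10^7 m³
Δh = ΔV / (Sy × A) = 1.48 × 10^7 m³ / (0.21 × 7.9 × 10^6 m²) = 8.921 m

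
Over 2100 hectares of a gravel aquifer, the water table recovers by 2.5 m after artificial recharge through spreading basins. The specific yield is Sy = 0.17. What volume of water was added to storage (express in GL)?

A = 2100 hectares = 2.1 × 10^7 m²
ΔV = Sy × A × Δh = 0.17 × 2.1 × 10^7 m² × 2.5 m = 8.925 × 10^6 m³
ΔV = 8.925 × 10^6 m³ = 8.925 GL

ΔV ≈ 8.93 GL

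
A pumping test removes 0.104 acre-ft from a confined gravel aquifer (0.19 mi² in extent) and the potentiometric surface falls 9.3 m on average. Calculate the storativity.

S ≈ 2.8 × 10^-5

A = 0.19 mi² = 4.921 × 10^5 m²
ΔV = 0.104 acre-ft = 128.3 m³
S = ΔV / (A × Δh) = 128.3 m³ / (4.921 × 10^5 m² × 9.3 m) = 2.803 × 10^-5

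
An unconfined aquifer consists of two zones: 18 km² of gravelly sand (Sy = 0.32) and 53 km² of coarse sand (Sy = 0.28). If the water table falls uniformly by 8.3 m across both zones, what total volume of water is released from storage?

A₁ = 18 km² = 1.8 × 10^7 m²; A₂ = 53 km² = 5.3 × 10^7 m²
ΔV₁ = 0.32 × 1.8 × 10^7 × 8.3 = 4.781 × 10^7 m³
ΔV₂ = 0.28 × 5.3 × 10^7 × 8.3 = 1.232 × 10^8 m³
ΔV = ΔV₁ + ΔV₂ = 1.71 × 10^8 m³

ΔV ≈ 1.71 × 10^8 m³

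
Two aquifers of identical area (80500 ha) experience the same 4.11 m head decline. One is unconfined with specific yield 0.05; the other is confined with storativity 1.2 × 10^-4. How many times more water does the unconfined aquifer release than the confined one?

A = 80500 ha = 8.05 × 10^8 m²
Unconfined: ΔV_u = Sy × A × Δh = 0.05 × 8.05 × 10^8 × 4.11 = 1.654 × 10^8 m³
Confined: ΔV_c = S × A × Δh = 1.2 × 10^-4 × 8.05 × 10^8 × 4.11 = 3.97 × 10^5 m³
Ratio = ΔV_u / ΔV_c = Sy / S = 0.05 / 1.2 × 10^-4 = 416.7

ΔV_u / ΔV_c ≈ 417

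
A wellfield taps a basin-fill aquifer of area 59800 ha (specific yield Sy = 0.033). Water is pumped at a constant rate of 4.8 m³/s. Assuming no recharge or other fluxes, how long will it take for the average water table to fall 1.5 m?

A = 59800 ha = 5.98 × 10^8 m²
ΔV = Sy × A × Δh = 0.033 × 5.98 × 10^8 × 1.5 = 2.96 × 10^7 m³
Q = 4.8 m³/s = 4.147 × 10^5 m³/d
t = ΔV / Q = 2.96 × 10^7 m³ / 4.147 × 10^5 m³/d = 71.38 d

t ≈ 71.4 days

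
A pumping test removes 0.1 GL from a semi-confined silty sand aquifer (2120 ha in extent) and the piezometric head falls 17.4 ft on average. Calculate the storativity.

A = 2120 ha = 2.12 × 10^7 m²
Δh = 17.4 ft = 5.304 m
ΔV = 0.1 GL = 1 × 10^5 m³
S = ΔV / (A × Δh) = 1 × 10^5 m³ / (2.12 × 10^7 m² × 5.304 m) = 8.894 × 10^-4

S ≈ 8.9 × 10^-4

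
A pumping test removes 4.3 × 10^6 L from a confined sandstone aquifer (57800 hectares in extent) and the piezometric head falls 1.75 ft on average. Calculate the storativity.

S ≈ 1.4 × 10^-5

A = 57800 hectares = 5.78 × 10^8 m²
Δh = 1.75 ft = 0.5334 m
ΔV = 4.3 × 10^6 L = 4300 m³
S = ΔV / (A × Δh) = 4300 m³ / (5.78 × 10^8 m² × 0.5334 m) = 1.395 × 10^-5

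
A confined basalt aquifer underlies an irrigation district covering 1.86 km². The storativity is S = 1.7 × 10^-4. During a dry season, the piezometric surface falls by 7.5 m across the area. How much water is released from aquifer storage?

A = 1.86 km² = 1.86 × 10^6 m²
ΔV = S × A × Δh = 1.7 × 10^-4 × 1.86 × 10^6 m² × 7.5 m = 2372 m³

ΔV ≈ 2370 m³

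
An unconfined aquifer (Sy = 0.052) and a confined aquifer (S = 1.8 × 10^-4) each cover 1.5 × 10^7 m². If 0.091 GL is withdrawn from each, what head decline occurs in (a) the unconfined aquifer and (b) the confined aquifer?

Δh_u ≈ 0.117 m; Δh_c ≈ 33.7 m

ΔV = 0.091 GL = 91000 m³
Unconfined: Δh_u = ΔV/(Sy·A) = 91000/(0.052 × 1.5 × 10^7) = 0.1167 m
Confined: Δh_c = ΔV/(S·A) = 91000/(1.8 × 10^-4 × 1.5 × 10^7) = 33.7 m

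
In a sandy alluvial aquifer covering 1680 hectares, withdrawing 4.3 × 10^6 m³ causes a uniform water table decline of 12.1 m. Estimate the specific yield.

Sy ≈ 0.021

A = 1680 hectares = 1.68 × 10^7 m²
Sy = ΔV / (A × Δh) = 4.3 × 10^6 m³ / (1.68 × 10^7 m² × 12.1 m) = 0.02115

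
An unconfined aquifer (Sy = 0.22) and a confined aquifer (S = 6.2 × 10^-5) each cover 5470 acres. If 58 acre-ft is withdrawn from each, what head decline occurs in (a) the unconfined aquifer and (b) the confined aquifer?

A = 5470 acres = 2.214 × 10^7 m²
ΔV = 58 acre-ft = 71540 m³
Unconfined: Δh_u = ΔV/(Sy·A) = 71540/(0.22 × 2.214 × 10^7) = 0.01469 m
Confined: Δh_c = ΔV/(S·A) = 71540/(6.2 × 10^-5 × 2.214 × 10^7) = 52.13 m

Δh_u ≈ 0.0147 m; Δh_c ≈ 52.1 m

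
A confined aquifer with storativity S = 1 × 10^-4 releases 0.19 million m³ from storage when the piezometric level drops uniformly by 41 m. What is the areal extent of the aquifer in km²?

ΔV = 0.19 million m³ = 1.9 × 10^5 m³
A = ΔV / (S × Δh) = 1.9 × 10^5 / (1 × 10^-4 × 41) = 4.634 × 10^7 m²
A = 4.634 × 10^7 m² = 46.34 km²

A ≈ 46.3 km²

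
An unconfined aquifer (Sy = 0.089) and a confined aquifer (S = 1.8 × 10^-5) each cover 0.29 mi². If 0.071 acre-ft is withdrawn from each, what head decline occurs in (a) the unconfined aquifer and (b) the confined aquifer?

A = 0.29 mi² = 7.511 × 10^5 m²
ΔV = 0.071 acre-ft = 87.58 m³
Unconfined: Δh_u = ΔV/(Sy·A) = 87.58/(0.089 × 7.511 × 10^5) = 0.00131 m
Confined: Δh_c = ΔV/(S·A) = 87.58/(1.8 × 10^-5 × 7.511 × 10^5) = 6.478 m

Δh_u ≈ 0.00131 m; Δh_c ≈ 6.48 m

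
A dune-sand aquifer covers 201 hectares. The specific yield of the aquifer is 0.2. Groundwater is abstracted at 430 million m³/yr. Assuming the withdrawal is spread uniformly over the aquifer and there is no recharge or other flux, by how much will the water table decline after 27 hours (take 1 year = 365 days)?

Δh ≈ 3.3 m

A = 201 hectares = 2.01 × 10^6 m²
Q = 430 million m³/yr = 1.178 × 10^6 m³/d
t = 27 hours = 1.125 d
ΔV = Q × t = 1.178 × 10^6 m³/d × 1.125 d = 1.325 × 10^6 m³
Δh = ΔV / (Sy × A) = 1.325 × 10^6 / (0.2 × 2.01 × 10^6) = 3.297 m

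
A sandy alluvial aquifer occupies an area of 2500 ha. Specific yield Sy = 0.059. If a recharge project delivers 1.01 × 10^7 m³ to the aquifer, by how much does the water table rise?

A = 2500 ha = 2.5 × 10^7 m²
Δh = ΔV / (Sy × A) = 1.01 × 10^7 m³ / (0.059 × 2.5 × 10^7 m²) = 6.847 m

Δh ≈ 6.85 m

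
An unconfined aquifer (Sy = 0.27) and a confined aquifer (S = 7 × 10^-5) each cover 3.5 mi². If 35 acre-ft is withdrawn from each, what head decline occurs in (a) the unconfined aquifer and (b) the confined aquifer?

Δh_u ≈ 0.0176 m; Δh_c ≈ 68 m

A = 3.5 mi² = 9.065 × 10^6 m²
ΔV = 35 acre-ft = 43170 m³
Unconfined: Δh_u = ΔV/(Sy·A) = 43170/(0.27 × 9.065 × 10^6) = 0.01764 m
Confined: Δh_c = ΔV/(S·A) = 43170/(7 × 10^-5 × 9.065 × 10^6) = 68.04 m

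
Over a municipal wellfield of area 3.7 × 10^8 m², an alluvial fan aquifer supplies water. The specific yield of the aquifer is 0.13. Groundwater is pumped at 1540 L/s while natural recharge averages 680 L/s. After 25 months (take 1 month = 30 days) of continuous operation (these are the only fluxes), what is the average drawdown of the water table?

Δh ≈ 1.16 m

Net abstraction = 1540 − 680 = 860 L/s
Q_net = 860 L/s = 74300 m³/d
t = 25 months = 750 d
ΔV = Q × t = 74300 m³/d × 750 d = 5.573 × 10^7 m³
Δh = ΔV / (Sy × A) = 5.573 × 10^7 / (0.13 × 3.7 × 10^8) = 1.159 m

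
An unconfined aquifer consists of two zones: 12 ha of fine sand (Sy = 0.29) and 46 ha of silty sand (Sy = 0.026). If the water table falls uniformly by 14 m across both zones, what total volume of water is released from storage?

ΔV ≈ 6.55 × 10^5 m³

A₁ = 12 ha = 1.2 × 10^5 m²; A₂ = 46 ha = 4.6 × 10^5 m²
ΔV₁ = 0.29 × 1.2 × 10^5 × 14 = 4.872 × 10^5 m³
ΔV₂ = 0.026 × 4.6 × 10^5 × 14 = 1.674 × 10^5 m³
ΔV = ΔV₁ + ΔV₂ = 6.546 × 10^5 m³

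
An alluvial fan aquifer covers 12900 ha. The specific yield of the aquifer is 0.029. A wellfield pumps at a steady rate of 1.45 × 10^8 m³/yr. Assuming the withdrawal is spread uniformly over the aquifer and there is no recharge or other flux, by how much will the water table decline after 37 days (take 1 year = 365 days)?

A = 12900 ha = 1.29 × 10^8 m²
Q = 1.45 × 10^8 m³/yr = 3.973 × 10^5 m³/d
ΔV = Q × t = 3.973 × 10^5 m³/d × 37 d = 1.47 × 10^7 m³
Δh = ΔV / (Sy × A) = 1.47 × 10^7 / (0.029 × 1.29 × 10^8) = 3.929 m

Δh ≈ 3.93 m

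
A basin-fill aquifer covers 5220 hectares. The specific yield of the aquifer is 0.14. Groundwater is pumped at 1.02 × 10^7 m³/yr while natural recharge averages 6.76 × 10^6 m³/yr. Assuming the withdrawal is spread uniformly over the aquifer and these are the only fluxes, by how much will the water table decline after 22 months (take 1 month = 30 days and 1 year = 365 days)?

A = 5220 hectares = 5.22 × 10^7 m²
Net abstraction = 1.02 × 10^7 − 6.76 × 10^6 = 3.44 × 10^6 m³/yr
Q_net = 3.44 × 10^6 m³/yr = 9425 m³/d
t = 22 months = 660 d
ΔV = Q × t = 9425 m³/d × 660 d = 6.22 × 10^6 m³
Δh = ΔV / (Sy × A) = 6.22 × 10^6 / (0.14 × 5.22 × 10^7) = 0.8512 m

Δh ≈ 0.851 m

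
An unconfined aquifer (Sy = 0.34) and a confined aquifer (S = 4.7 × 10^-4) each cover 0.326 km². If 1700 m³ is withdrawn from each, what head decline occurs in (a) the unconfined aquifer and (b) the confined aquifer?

A = 0.326 km² = 3.26 × 10^5 m²
Unconfined: Δh_u = ΔV/(Sy·A) = 1700/(0.34 × 3.26 × 10^5) = 0.01534 m
Confined: Δh_c = ΔV/(S·A) = 1700/(4.7 × 10^-4 × 3.26 × 10^5) = 11.1 m

Δh_u ≈ 0.0153 m; Δh_c ≈ 11.1 m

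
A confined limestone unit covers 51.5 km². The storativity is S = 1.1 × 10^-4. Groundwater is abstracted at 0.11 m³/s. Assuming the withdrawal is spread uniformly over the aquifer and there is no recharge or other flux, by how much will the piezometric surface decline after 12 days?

Δh ≈ 20.1 m

A = 51.5 km² = 5.15 × 10^7 m²
Q = 0.11 m³/s = 9504 m³/d
ΔV = Q × t = 9504 m³/d × 12 d = 1.14 × 10^5 m³
Δh = ΔV / (S × A) = 1.14 × 10^5 / (1.1 × 10^-4 × 5.15 × 10^7) = 20.13 m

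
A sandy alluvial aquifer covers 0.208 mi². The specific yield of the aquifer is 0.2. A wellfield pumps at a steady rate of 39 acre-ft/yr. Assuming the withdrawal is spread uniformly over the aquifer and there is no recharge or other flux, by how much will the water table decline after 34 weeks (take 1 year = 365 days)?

A = 0.208 mi² = 5.387 × 10^5 m²
Q = 39 acre-ft/yr = 131.8 m³/d
t = 34 weeks = 238 d
ΔV = Q × t = 131.8 m³/d × 238 d = 31370 m³
Δh = ΔV / (Sy × A) = 31370 / (0.2 × 5.387 × 10^5) = 0.2911 m

Δh ≈ 0.291 m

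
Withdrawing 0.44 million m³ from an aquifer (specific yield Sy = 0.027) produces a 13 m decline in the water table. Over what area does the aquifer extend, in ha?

A ≈ 125 ha

ΔV = 0.44 million m³ = 4.4 × 10^5 m³
A = ΔV / (Sy × Δh) = 4.4 × 10^5 / (0.027 × 13) = 1.254 × 10^6 m²
A = 1.254 × 10^6 m² = 125.4 ha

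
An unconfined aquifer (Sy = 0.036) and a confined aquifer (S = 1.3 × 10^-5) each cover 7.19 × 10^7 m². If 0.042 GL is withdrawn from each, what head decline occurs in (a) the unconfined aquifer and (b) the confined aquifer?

Δh_u ≈ 0.0162 m; Δh_c ≈ 44.9 m

ΔV = 0.042 GL = 42000 m³
Unconfined: Δh_u = ΔV/(Sy·A) = 42000/(0.036 × 7.19 × 10^7) = 0.01623 m
Confined: Δh_c = ΔV/(S·A) = 42000/(1.3 × 10^-5 × 7.19 × 10^7) = 44.93 m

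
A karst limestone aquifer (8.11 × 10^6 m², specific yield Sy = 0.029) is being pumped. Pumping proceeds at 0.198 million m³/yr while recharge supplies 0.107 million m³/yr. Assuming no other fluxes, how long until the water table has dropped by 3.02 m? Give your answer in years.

t ≈ 7.81 years

ΔV = Sy × A × Δh = 0.029 × 8.11 × 10^6 × 3.02 = 7.103 × 10^5 m³
Net withdrawal = 0.198 − 0.107 = 0.091 million m³/yr = 249.3 m³/d
t = ΔV / Q = 7.103 × 10^5 m³ / 249.3 m³/d = 2849 d
t = 2849 d ≈ 7.805 years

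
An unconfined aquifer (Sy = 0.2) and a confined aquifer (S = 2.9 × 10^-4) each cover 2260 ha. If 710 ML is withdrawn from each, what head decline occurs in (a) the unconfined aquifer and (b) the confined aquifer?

A = 2260 ha = 2.26 × 10^7 m²
ΔV = 710 ML = 7.1 × 10^5 m³
Unconfined: Δh_u = ΔV/(Sy·A) = 7.1 × 10^5/(0.2 × 2.26 × 10^7) = 0.1571 m
Confined: Δh_c = ΔV/(S·A) = 7.1 × 10^5/(2.9 × 10^-4 × 2.26 × 10^7) = 108.3 m

Δh_u ≈ 0.157 m; Δh_c ≈ 108 m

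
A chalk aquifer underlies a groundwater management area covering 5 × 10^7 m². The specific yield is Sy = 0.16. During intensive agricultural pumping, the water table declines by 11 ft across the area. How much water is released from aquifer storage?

ΔV ≈ 2.68 × 10^7 m³

Δh = 11 ft = 3.353 m
ΔV = Sy × A × Δh = 0.16 × 5 × 10^7 m² × 3.353 m = 2.682 × 10^7 m³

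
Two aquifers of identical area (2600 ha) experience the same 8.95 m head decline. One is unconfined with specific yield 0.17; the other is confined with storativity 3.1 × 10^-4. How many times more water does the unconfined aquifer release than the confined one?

A = 2600 ha = 2.6 × 10^7 m²
Unconfined: ΔV_u = Sy × A × Δh = 0.17 × 2.6 × 10^7 × 8.95 = 3.956 × 10^7 m³
Confined: ΔV_c = S × A × Δh = 3.1 × 10^-4 × 2.6 × 10^7 × 8.95 = 72140 m³
Ratio = ΔV_u / ΔV_c = Sy / S = 0.17 / 3.1 × 10^-4 = 548.4

ΔV_u / ΔV_c ≈ 548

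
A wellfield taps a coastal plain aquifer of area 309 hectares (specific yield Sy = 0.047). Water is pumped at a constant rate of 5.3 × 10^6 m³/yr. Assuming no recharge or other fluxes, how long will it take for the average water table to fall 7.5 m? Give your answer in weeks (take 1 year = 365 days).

A = 309 hectares = 3.09 × 10^6 m²
ΔV = Sy × A × Δh = 0.047 × 3.09 × 10^6 × 7.5 = 1.089 × 10^6 m³
Q = 5.3 × 10^6 m³/yr = 14520 m³/d
t = ΔV / Q = 1.089 × 10^6 m³ / 14520 m³/d = 75.01 d
t = 75.01 d ≈ 10.72 weeks

t ≈ 10.7 weeks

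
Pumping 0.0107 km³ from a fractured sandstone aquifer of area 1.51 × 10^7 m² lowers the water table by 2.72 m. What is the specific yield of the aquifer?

ΔV = 0.0107 km³ = 1.07 × 10^7 m³
Sy = ΔV / (A × Δh) = 1.07 × 10^7 m³ / (1.51 × 10^7 m² × 2.72 m) = 0.2605

Sy ≈ 0.26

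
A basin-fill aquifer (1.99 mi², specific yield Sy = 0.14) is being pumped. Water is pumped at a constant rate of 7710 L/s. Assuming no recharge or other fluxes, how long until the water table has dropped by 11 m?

t ≈ 11.9 days

A = 1.99 mi² = 5.154 × 10^6 m²
ΔV = Sy × A × Δh = 0.14 × 5.154 × 10^6 × 11 = 7.937 × 10^6 m³
Q = 7710 L/s = 6.661 × 10^5 m³/d
t = ΔV / Q = 7.937 × 10^6 m³ / 6.661 × 10^5 m³/d = 11.92 d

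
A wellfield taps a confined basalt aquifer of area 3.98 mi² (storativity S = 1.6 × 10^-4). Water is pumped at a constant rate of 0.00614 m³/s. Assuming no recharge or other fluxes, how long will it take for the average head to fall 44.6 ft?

A = 3.98 mi² = 1.031 × 10^7 m²
Δh = 44.6 ft = 13.59 m
ΔV = S × A × Δh = 1.6 × 10^-4 × 1.031 × 10^7 × 13.59 = 22420 m³
Q = 0.00614 m³/s = 530.5 m³/d
t = ΔV / Q = 22420 m³ / 530.5 m³/d = 42.26 d

t ≈ 42.3 days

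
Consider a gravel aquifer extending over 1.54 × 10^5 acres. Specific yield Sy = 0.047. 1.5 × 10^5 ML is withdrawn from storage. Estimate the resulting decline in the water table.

A = 1.54 × 10^5 acres = 6.232 × 10^8 m²
ΔV = 1.5 × 10^5 ML = 1.5 × 10^8 m³
Δh = ΔV / (Sy × A) = 1.5 × 10^8 m³ / (0.047 × 6.232 × 10^8 m²) = 5.121 m

Δh ≈ 5.12 m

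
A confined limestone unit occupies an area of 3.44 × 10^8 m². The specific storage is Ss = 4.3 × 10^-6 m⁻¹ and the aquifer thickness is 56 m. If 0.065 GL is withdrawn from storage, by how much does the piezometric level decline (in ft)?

Δh ≈ 2.57 ft

S = Ss × b = 4.3 × 10^-6 m⁻¹ × 56 m = 2.408 × 10^-4
ΔV = 0.065 GL = 65000 m³
Δh = ΔV / (S × A) = 65000 m³ / (2.408 × 10^-4 × 3.44 × 10^8 m²) = 0.7847 m
Δh = 0.7847 m = 2.574 ft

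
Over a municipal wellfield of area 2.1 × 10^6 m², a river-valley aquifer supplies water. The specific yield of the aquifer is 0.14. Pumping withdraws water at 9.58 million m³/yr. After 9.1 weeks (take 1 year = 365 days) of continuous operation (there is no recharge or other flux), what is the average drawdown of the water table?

Q = 9.58 million m³/yr = 26250 m³/d
t = 9.1 weeks = 63.7 d
ΔV = Q × t = 26250 m³/d × 63.7 d = 1.672 × 10^6 m³
Δh = ΔV / (Sy × A) = 1.672 × 10^6 / (0.14 × 2.1 × 10^6) = 5.687 m

Δh ≈ 5.69 m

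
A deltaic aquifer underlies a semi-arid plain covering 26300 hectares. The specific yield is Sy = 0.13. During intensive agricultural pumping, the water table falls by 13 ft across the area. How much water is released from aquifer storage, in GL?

ΔV ≈ 135 GL

A = 26300 hectares = 2.63 × 10^8 m²
Δh = 13 ft = 3.962 m
ΔV = Sy × A × Δh = 0.13 × 2.63 × 10^8 m² × 3.962 m = 1.355 × 10^8 m³
ΔV = 1.355 × 10^8 m³ = 135.5 GL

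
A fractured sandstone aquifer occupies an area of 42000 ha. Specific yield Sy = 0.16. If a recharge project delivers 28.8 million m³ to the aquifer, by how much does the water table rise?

A = 42000 ha = 4.2 × 10^8 m²
ΔV = 28.8 million m³ = 2.88 × 10^7 m³
Δh = ΔV / (Sy × A) = 2.88 × 10^7 m³ / (0.16 × 4.2 × 10^8 m²) = 0.4286 m

Δh ≈ 0.429 m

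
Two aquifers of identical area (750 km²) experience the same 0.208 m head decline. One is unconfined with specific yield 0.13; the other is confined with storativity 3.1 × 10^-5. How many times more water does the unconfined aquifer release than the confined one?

ΔV_u / ΔV_c ≈ 4190

A = 750 km² = 7.5 × 10^8 m²
Unconfined: ΔV_u = Sy × A × Δh = 0.13 × 7.5 × 10^8 × 0.208 = 2.028 × 10^7 m³
Confined: ΔV_c = S × A × Δh = 3.1 × 10^-5 × 7.5 × 10^8 × 0.208 = 4836 m³
Ratio = ΔV_u / ΔV_c = Sy / S = 0.13 / 3.1 × 10^-5 = 4194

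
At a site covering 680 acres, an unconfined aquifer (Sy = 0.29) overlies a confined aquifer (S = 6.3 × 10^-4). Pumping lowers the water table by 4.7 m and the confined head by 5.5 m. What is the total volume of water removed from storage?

A = 680 acres = 2.752 × 10^6 m²
Unconfined: ΔV_u = Sy × A × Δh_u = 0.29 × 2.752 × 10^6 × 4.7 = 3.751 × 10^6 m³
Confined: ΔV_c = S × A × Δh_c = 6.3 × 10^-4 × 2.752 × 10^6 × 5.5 = 9535 m³
Total ΔV = 3.751 × 10^6 + 9535 = 3.76 × 10^6 m³

ΔV ≈ 3.76 × 10^6 m³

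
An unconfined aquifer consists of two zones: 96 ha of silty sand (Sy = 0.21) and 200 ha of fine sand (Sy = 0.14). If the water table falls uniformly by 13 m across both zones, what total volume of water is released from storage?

ΔV ≈ 6.26 × 10^6 m³

A₁ = 96 ha = 9.6 × 10^5 m²; A₂ = 200 ha = 2 × 10^6 m²
ΔV₁ = 0.21 × 9.6 × 10^5 × 13 = 2.621 × 10^6 m³
ΔV₂ = 0.14 × 2 × 10^6 × 13 = 3.64 × 10^6 m³
ΔV = ΔV₁ + ΔV₂ = 6.261 × 10^6 m³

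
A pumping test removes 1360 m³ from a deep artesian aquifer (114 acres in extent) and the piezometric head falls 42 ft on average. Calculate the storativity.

S ≈ 2.3 × 10^-4

A = 114 acres = 4.613 × 10^5 m²
Δh = 42 ft = 12.8 m
S = ΔV / (A × Δh) = 1360 m³ / (4.613 × 10^5 m² × 12.8 m) = 2.303 × 10^-4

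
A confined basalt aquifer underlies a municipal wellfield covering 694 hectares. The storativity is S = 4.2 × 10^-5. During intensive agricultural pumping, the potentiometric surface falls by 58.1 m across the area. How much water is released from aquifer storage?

A = 694 hectares = 6.94 × 10^6 m²
ΔV = S × A × Δh = 4.2 × 10^-5 × 6.94 × 10^6 m² × 58.1 m = 16930 m³

ΔV ≈ 16900 m³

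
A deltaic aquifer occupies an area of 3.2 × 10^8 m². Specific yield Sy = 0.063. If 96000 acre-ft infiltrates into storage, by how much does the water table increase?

ΔV = 96000 acre-ft = 1.184 × 10^8 m³
Δh = ΔV / (Sy × A) = 1.184 × 10^8 m³ / (0.063 × 3.2 × 10^8 m²) = 5.874 m

Δh ≈ 5.87 m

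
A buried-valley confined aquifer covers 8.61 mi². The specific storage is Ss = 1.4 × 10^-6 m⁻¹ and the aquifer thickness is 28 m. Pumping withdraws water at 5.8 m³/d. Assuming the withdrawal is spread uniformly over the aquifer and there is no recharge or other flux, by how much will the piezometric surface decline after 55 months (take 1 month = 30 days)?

Δh ≈ 10.9 m

S = Ss × b = 1.4 × 10^-6 m⁻¹ × 28 m = 3.92 × 10^-5
A = 8.61 mi² = 2.23 × 10^7 m²
t = 55 months = 1650 d
ΔV = Q × t = 5.8 m³/d × 1650 d = 9570 m³
Δh = ΔV / (S × A) = 9570 / (3.92 × 10^-5 × 2.23 × 10^7) = 10.95 m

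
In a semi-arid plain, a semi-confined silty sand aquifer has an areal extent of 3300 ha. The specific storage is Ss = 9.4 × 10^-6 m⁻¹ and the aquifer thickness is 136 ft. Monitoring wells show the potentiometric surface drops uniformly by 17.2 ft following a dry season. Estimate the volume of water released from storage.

b = 136 ft = 41.45 m
S = Ss × b = 9.4 × 10^-6 m⁻¹ × 41.45 m = 3.897 × 10^-4
A = 3300 ha = 3.3 × 10^7 m²
Δh = 17.2 ft = 5.243 m
ΔV = S × A × Δh = 3.897 × 10^-4 × 3.3 × 10^7 m² × 5.243 m = 67410 m³

ΔV ≈ 67400 m³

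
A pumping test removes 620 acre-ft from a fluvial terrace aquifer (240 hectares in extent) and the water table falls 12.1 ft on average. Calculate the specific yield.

Sy ≈ 0.086

A = 240 hectares = 2.4 × 10^6 m²
Δh = 12.1 ft = 3.688 m
ΔV = 620 acre-ft = 7.648 × 10^5 m³
Sy = ΔV / (A × Δh) = 7.648 × 10^5 m³ / (2.4 × 10^6 m² × 3.688 m) = 0.0864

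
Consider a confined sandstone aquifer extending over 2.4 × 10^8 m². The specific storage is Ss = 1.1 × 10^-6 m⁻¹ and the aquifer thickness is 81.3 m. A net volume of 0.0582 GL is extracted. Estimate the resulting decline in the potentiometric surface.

S = Ss × b = 1.1 × 10^-6 m⁻¹ × 81.3 m = 8.943 × 10^-5
ΔV = 0.0582 GL = 58200 m³
Δh = ΔV / (S × A) = 58200 m³ / (8.943 × 10^-5 × 2.4 × 10^8 m²) = 2.712 m

Δh ≈ 2.71 m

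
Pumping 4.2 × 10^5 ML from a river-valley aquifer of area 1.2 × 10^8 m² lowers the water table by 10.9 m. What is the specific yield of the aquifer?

Sy ≈ 0.32

ΔV = 4.2 × 10^5 ML = 4.2 × 10^8 m³
Sy = ΔV / (A × Δh) = 4.2 × 10^8 m³ / (1.2 × 10^8 m² × 10.9 m) = 0.3211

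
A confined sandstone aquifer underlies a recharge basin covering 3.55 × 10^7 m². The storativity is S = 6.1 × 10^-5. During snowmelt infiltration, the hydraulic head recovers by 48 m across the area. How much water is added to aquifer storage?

ΔV ≈ 1.04 × 10^5 m³

ΔV = S × A × Δh = 6.1 × 10^-5 × 3.55 × 10^7 m² × 48 m = 1.039 × 10^5 m³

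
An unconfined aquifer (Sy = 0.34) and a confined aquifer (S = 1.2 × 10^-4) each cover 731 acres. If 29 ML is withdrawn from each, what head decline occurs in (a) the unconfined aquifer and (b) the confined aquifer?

Δh_u ≈ 0.0288 m; Δh_c ≈ 81.7 m

A = 731 acres = 2.958 × 10^6 m²
ΔV = 29 ML = 29000 m³
Unconfined: Δh_u = ΔV/(Sy·A) = 29000/(0.34 × 2.958 × 10^6) = 0.02883 m
Confined: Δh_c = ΔV/(S·A) = 29000/(1.2 × 10^-4 × 2.958 × 10^6) = 81.69 m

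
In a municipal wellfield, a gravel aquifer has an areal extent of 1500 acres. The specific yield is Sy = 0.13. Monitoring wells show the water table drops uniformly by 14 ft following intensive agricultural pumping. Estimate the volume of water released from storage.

ΔV ≈ 3.37 × 10^6 m³

A = 1500 acres = 6.07 × 10^6 m²
Δh = 14 ft = 4.267 m
ΔV = Sy × A × Δh = 0.13 × 6.07 × 10^6 m² × 4.267 m = 3.367 × 10^6 m³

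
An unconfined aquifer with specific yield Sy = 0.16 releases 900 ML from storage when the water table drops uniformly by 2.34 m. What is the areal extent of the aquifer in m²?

A ≈ 2.4 × 10^6 m²

ΔV = 900 ML = 9 × 10^5 m³
A = ΔV / (Sy × Δh) = 9 × 10^5 / (0.16 × 2.34) = 2.404 × 10^6 m²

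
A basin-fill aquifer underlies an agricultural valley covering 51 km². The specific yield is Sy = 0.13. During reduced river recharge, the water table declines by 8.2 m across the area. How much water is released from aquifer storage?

A = 51 km² = 5.1 × 10^7 m²
ΔV = Sy × A × Δh = 0.13 × 5.1 × 10^7 m² × 8.2 m = 5.437 × 10^7 m³

ΔV ≈ 5.44 × 10^7 m³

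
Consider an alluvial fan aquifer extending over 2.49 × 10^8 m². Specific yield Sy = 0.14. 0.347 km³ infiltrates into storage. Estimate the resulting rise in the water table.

ΔV = 0.347 km³ = 3.47 × 10^8 m³
Δh = ΔV / (Sy × A) = 3.47 × 10^8 m³ / (0.14 × 2.49 × 10^8 m²) = 9.954 m

Δh ≈ 9.95 m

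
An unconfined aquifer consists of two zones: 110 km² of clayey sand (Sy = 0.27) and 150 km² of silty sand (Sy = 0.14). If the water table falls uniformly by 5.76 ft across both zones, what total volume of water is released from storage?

A₁ = 110 km² = 1.1 × 10^8 m²; A₂ = 150 km² = 1.5 × 10^8 m²
Δh = 5.76 ft = 1.756 m
ΔV₁ = 0.27 × 1.1 × 10^8 × 1.756 = 5.214 × 10^7 m³
ΔV₂ = 0.14 × 1.5 × 10^8 × 1.756 = 3.687 × 10^7 m³
ΔV = ΔV₁ + ΔV₂ = 8.901 × 10^7 m³

ΔV ≈ 8.9 × 10^7 m³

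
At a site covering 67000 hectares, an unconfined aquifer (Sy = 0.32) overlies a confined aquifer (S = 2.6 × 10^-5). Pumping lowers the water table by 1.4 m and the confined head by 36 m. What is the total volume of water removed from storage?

ΔV ≈ 3.01 × 10^8 m³

A = 67000 hectares = 6.7 × 10^8 m²
Unconfined: ΔV_u = Sy × A × Δh_u = 0.32 × 6.7 × 10^8 × 1.4 = 3.002 × 10^8 m³
Confined: ΔV_c = S × A × Δh_c = 2.6 × 10^-5 × 6.7 × 10^8 × 36 = 6.271 × 10^5 m³
Total ΔV = 3.002 × 10^8 + 6.271 × 10^5 = 3.008 × 10^8 m³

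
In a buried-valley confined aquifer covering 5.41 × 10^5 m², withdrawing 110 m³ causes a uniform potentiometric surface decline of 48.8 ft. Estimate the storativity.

Δh = 48.8 ft = 14.87 m
S = ΔV / (A × Δh) = 110 m³ / (5.41 × 10^5 m² × 14.87 m) = 1.367 × 10^-5

S ≈ 1.4 × 10^-5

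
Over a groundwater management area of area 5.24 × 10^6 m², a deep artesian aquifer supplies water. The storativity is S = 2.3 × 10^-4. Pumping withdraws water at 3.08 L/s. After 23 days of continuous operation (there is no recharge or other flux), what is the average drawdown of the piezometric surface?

Δh ≈ 5.08 m

Q = 3.08 L/s = 266.1 m³/d
ΔV = Q × t = 266.1 m³/d × 23 d = 6121 m³
Δh = ΔV / (S × A) = 6121 / (2.3 × 10^-4 × 5.24 × 10^6) = 5.078 m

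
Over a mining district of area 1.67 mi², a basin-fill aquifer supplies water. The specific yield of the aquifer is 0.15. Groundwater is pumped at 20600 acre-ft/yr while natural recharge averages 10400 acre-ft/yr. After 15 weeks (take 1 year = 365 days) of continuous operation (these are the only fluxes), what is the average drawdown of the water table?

Δh ≈ 5.58 m

A = 1.67 mi² = 4.325 × 10^6 m²
Net abstraction = 20600 − 10400 = 10200 acre-ft/yr
Q_net = 10200 acre-ft/yr = 34470 m³/d
t = 15 weeks = 105 d
ΔV = Q × t = 34470 m³/d × 105 d = 3.619 × 10^6 m³
Δh = ΔV / (Sy × A) = 3.619 × 10^6 / (0.15 × 4.325 × 10^6) = 5.579 m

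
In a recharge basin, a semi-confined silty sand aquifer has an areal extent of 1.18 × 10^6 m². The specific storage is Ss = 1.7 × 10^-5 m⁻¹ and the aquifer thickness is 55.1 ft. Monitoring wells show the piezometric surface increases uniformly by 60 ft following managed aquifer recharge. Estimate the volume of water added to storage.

b = 55.1 ft = 16.79 m
S = Ss × b = 1.7 × 10^-5 m⁻¹ × 16.79 m = 2.855 × 10^-4
Δh = 60 ft = 18.29 m
ΔV = S × A × Δh = 2.855 × 10^-4 × 1.18 × 10^6 m² × 18.29 m = 6161 m³

ΔV ≈ 6160 m³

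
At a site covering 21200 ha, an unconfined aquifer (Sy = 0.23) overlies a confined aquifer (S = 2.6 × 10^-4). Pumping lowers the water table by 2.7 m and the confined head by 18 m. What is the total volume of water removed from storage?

A = 21200 ha = 2.12 × 10^8 m²
Unconfined: ΔV_u = Sy × A × Δh_u = 0.23 × 2.12 × 10^8 × 2.7 = 1.317 × 10^8 m³
Confined: ΔV_c = S × A × Δh_c = 2.6 × 10^-4 × 2.12 × 10^8 × 18 = 9.922 × 10^5 m³
Total ΔV = 1.317 × 10^8 + 9.922 × 10^5 = 1.326 × 10^8 m³

ΔV ≈ 1.33 × 10^8 m³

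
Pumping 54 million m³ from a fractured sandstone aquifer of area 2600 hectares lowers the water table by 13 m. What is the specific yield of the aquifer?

Sy ≈ 0.16

A = 2600 hectares = 2.6 × 10^7 m²
ΔV = 54 million m³ = 5.4 × 10^7 m³
Sy = ΔV / (A × Δh) = 5.4 × 10^7 m³ / (2.6 × 10^7 m² × 13 m) = 0.1598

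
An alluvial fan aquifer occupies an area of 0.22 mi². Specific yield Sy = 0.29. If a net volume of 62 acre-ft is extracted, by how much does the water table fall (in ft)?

A = 0.22 mi² = 5.698 × 10^5 m²
ΔV = 62 acre-ft = 76480 m³
Δh = ΔV / (Sy × A) = 76480 m³ / (0.29 × 5.698 × 10^5 m²) = 0.4628 m
Δh = 0.4628 m = 1.518 ft

Δh ≈ 1.52 ft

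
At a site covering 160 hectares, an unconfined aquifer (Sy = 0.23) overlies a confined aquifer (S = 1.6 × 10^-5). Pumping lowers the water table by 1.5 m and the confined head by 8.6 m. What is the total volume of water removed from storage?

A = 160 hectares = 1.6 × 10^6 m²
Unconfined: ΔV_u = Sy × A × Δh_u = 0.23 × 1.6 × 10^6 × 1.5 = 5.52 × 10^5 m³
Confined: ΔV_c = S × A × Δh_c = 1.6 × 10^-5 × 1.6 × 10^6 × 8.6 = 220.2 m³
Total ΔV = 5.52 × 10^5 + 220.2 = 5.522 × 10^5 m³

ΔV ≈ 5.52 × 10^5 m³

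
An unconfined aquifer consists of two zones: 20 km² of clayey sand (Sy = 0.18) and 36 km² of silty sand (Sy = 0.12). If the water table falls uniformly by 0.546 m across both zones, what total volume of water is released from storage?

A₁ = 20 km² = 2 × 10^7 m²; A₂ = 36 km² = 3.6 × 10^7 m²
ΔV₁ = 0.18 × 2 × 10^7 × 0.546 = 1.966 × 10^6 m³
ΔV₂ = 0.12 × 3.6 × 10^7 × 0.546 = 2.359 × 10^6 m³
ΔV = ΔV₁ + ΔV₂ = 4.324 × 10^6 m³

ΔV ≈ 4.32 × 10^6 m³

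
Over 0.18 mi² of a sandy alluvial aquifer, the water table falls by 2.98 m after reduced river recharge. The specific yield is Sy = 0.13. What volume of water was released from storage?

A = 0.18 mi² = 4.662 × 10^5 m²
ΔV = Sy × A × Δh = 0.13 × 4.662 × 10^5 m² × 2.98 m = 1.806 × 10^5 m³

ΔV ≈ 1.81 × 10^5 m³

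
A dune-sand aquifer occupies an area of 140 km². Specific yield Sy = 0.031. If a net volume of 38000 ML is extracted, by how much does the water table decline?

Δh ≈ 8.76 m

A = 140 km² = 1.4 × 10^8 m²
ΔV = 38000 ML = 3.8 × 10^7 m³
Δh = ΔV / (Sy × A) = 3.8 × 10^7 m³ / (0.031 × 1.4 × 10^8 m²) = 8.756 m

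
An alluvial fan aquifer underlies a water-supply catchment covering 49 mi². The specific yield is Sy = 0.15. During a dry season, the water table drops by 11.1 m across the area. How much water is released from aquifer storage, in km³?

ΔV ≈ 0.211 km³

A = 49 mi² = 1.269 × 10^8 m²
ΔV = Sy × A × Δh = 0.15 × 1.269 × 10^8 m² × 11.1 m = 2.113 × 10^8 m³
ΔV = 2.113 × 10^8 m³ = 0.2113 km³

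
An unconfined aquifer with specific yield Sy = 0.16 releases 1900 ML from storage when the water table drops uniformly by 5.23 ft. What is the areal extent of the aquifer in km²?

Δh = 5.23 ft = 1.594 m
ΔV = 1900 ML = 1.9 × 10^6 m³
A = ΔV / (Sy × Δh) = 1.9 × 10^6 / (0.16 × 1.594) = 7.449 × 10^6 m²
A = 7.449 × 10^6 m² = 7.449 km²

A ≈ 7.45 km²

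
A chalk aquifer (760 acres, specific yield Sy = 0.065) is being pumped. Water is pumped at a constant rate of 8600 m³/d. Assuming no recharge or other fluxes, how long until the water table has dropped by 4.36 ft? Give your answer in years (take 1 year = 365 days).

A = 760 acres = 3.076 × 10^6 m²
Δh = 4.36 ft = 1.329 m
ΔV = Sy × A × Δh = 0.065 × 3.076 × 10^6 × 1.329 = 2.657 × 10^5 m³
t = ΔV / Q = 2.657 × 10^5 m³ / 8600 m³/d = 30.89 d
t = 30.89 d ≈ 0.08464 years

t ≈ 0.0846 years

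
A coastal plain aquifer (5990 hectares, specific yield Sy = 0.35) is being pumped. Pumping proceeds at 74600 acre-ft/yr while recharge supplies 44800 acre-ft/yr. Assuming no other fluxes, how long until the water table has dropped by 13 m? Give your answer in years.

A = 5990 hectares = 5.99 × 10^7 m²
ΔV = Sy × A × Δh = 0.35 × 5.99 × 10^7 × 13 = 2.725 × 10^8 m³
Net withdrawal = 74600 − 44800 = 29800 acre-ft/yr = 1.007 × 10^5 m³/d
t = ΔV / Q = 2.725 × 10^8 m³ / 1.007 × 10^5 m³/d = 2706 d
t = 2706 d ≈ 7.415 years

t ≈ 7.41 years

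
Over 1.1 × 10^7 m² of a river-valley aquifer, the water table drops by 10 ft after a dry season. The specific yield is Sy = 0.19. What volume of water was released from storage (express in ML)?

ΔV ≈ 6370 ML

Δh = 10 ft = 3.048 m
ΔV = Sy × A × Δh = 0.19 × 1.1 × 10^7 m² × 3.048 m = 6.37 × 10^6 m³
ΔV = 6.37 × 10^6 m³ = 6370 ML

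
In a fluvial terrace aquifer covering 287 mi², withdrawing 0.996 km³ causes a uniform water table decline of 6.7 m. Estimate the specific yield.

A = 287 mi² = 7.433 × 10^8 m²
ΔV = 0.996 km³ = 9.96 × 10^8 m³
Sy = ΔV / (A × Δh) = 9.96 × 10^8 m³ / (7.433 × 10^8 m² × 6.7 m) = 0.2

Sy ≈ 0.2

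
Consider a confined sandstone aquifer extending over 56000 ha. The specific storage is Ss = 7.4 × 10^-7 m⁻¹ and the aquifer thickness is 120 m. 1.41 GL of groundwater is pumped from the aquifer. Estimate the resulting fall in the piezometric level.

Δh ≈ 28.4 m

S = Ss × b = 7.4 × 10^-7 m⁻¹ × 120 m = 8.88 × 10^-5
A = 56000 ha = 5.6 × 10^8 m²
ΔV = 1.41 GL = 1.41 × 10^6 m³
Δh = ΔV / (S × A) = 1.41 × 10^6 m³ / (8.88 × 10^-5 × 5.6 × 10^8 m²) = 28.35 m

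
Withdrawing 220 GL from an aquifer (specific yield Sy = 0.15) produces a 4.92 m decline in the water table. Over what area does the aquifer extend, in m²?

A ≈ 2.98 × 10^8 m²

ΔV = 220 GL = 2.2 × 10^8 m³
A = ΔV / (Sy × Δh) = 2.2 × 10^8 / (0.15 × 4.92) = 2.981 × 10^8 m²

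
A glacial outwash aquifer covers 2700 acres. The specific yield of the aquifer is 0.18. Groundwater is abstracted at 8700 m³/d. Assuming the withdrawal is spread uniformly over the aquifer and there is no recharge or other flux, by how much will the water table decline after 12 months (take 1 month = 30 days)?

Δh ≈ 1.59 m

A = 2700 acres = 1.093 × 10^7 m²
t = 12 months = 360 d
ΔV = Q × t = 8700 m³/d × 360 d = 3.132 × 10^6 m³
Δh = ΔV / (Sy × A) = 3.132 × 10^6 / (0.18 × 1.093 × 10^7) = 1.592 m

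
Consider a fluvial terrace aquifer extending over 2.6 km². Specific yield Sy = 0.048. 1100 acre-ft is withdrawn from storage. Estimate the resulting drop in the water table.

Δh ≈ 10.9 m

A = 2.6 km² = 2.6 × 10^6 m²
ΔV = 1100 acre-ft = 1.357 × 10^6 m³
Δh = ΔV / (Sy × A) = 1.357 × 10^6 m³ / (0.048 × 2.6 × 10^6 m²) = 10.87 m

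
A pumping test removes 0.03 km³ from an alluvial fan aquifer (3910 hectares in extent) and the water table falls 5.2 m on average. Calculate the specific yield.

Sy ≈ 0.15

A = 3910 hectares = 3.91 × 10^7 m²
ΔV = 0.03 km³ = 3 × 10^7 m³
Sy = ΔV / (A × Δh) = 3 × 10^7 m³ / (3.91 × 10^7 m² × 5.2 m) = 0.1476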